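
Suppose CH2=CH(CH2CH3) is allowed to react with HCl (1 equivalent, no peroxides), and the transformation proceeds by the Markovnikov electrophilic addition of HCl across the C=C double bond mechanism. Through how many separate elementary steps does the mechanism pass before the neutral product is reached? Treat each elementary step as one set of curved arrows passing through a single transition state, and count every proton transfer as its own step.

Step 1: The π electrons of the C=C bond attack a proton of HCl; Markovnikov addition places the new C–H on the less-substituted alkene carbon, so the positive charge ends up on the more-substituted carbon — a secondary carbocation. The H–Cl bond breaks heterolytically, releasing Cl⁻.
(No 1,2-shift: no single shift to an adjacent carbon would give a more stable cation.)
Step 2: Nucleophilic attack by Cl⁻ on the carbocation completes the addition, giving R–Cl.
Total: 2 elementary steps.

2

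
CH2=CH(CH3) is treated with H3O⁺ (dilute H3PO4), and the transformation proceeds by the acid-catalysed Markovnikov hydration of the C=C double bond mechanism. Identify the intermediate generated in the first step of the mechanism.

secondary carbocation

Step 1: Electrophilic addition begins with the π(C=C) electrons forming a bond to the proton of H3O⁺. Following Markovnikov's rule, the resulting cation is secondary. H2O is released.
After step 1 the species present is a secondary carbocation.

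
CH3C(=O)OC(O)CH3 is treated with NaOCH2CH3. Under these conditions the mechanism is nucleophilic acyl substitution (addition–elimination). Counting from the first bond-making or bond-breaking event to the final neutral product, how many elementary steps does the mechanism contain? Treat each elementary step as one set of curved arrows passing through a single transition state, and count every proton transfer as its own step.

Step 1: A lone pair on the O of CH3CH2O⁻ attacks the electrophilic acyl carbon; the π(C=O) electrons move onto oxygen, giving a tetrahedral intermediate.
Step 2: An oxygen lone pair re-forms the C=O π bond as the C–O σ-bond breaks; CH3CO2⁻ is expelled.
Total: 2 elementary steps.

2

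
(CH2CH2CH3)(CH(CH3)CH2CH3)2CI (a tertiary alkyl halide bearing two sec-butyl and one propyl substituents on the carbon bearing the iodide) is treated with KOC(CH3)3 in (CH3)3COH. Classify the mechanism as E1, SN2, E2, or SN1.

Conditions: a strong/bulky base with a tertiary substrate bearing a β-hydrogen.
These conditions are the textbook signature of the E2 pathway.
A strong (often hindered) base removes a β-H in concert with loss of the leaving group — bimolecular elimination.

E2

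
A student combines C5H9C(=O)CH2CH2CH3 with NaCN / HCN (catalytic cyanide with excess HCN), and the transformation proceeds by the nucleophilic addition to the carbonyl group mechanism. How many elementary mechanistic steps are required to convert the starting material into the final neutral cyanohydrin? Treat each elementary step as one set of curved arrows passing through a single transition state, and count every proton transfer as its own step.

Step 1: CN⁻ attacks the sp² carbonyl carbon; the C=O π bond breaks and the electrons end up as a lone pair on the alkoxide oxygen of the tetrahedral intermediate.
Step 2: The alkoxide oxygen removes a proton from HCN present in the mixture, giving a cyanohydrin and regenerating CN⁻.
Total: 2 elementary steps.

2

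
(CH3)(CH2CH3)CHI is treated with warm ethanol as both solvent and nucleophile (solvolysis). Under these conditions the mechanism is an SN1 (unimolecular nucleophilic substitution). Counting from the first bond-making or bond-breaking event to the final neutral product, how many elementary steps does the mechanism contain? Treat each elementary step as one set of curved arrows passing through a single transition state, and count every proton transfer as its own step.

Step 1: Ionisation: the C–I σ-bond cleaves heterolytically; both bonding electrons depart with I⁻, leaving a secondary carbocation at the α-carbon.
(No 1,2-shift: no single shift to an adjacent carbon would give a more stable cation.)
Step 2: Nucleophilic capture: the oxygen of CH3CH2OH bonds to the cationic carbon, producing an oxonium-ion intermediate.
Step 3: Proton transfer from the O–H of the oxonium ion to a solvent molecule delivers the neutral ether.
Total: 3 elementary steps.

3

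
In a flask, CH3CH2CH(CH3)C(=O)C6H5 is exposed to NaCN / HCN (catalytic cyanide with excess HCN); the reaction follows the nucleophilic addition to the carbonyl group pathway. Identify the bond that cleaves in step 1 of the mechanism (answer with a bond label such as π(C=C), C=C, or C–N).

Step 1: Nucleophilic addition: CN⁻ adds to the carbonyl carbon, pushing the π(C=O) electron pair onto oxygen and giving a tetrahedral alkoxide.
The bond broken in this step is the π(C=O) bond.

π(C=O)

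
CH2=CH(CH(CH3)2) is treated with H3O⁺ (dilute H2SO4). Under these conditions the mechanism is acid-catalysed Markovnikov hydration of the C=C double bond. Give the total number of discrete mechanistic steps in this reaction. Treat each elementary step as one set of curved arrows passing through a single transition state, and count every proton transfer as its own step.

4

Step 1: Protonation of the alkene by H3O⁺: the π bond acts as the nucleophile and picks up H⁺, giving the more stable (Markovnikov) secondary carbocation. H2O is released.
Step 2: Carbocation rearrangement: a 1,2-hydride shift from the adjacent isopropyl carbon converts the initially-formed secondary cation into the more stable tertiary cation.
Step 3: Nucleophilic capture of the cation by H2O produces the protonated alcohol (an oxonium ion).
Step 4: Proton transfer from the O–H of the oxonium ion to H2O completes the catalytic cycle and yields the alcohol.
Total: 4 elementary steps.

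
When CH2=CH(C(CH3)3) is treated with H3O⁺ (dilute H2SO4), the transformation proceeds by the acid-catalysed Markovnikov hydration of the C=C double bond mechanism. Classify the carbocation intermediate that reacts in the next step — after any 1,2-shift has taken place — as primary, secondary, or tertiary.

Step 1: Protonation of the alkene by H3O⁺: the π bond acts as the nucleophile and picks up H⁺, giving the more stable (Markovnikov) secondary carbocation. H2O is released.
Step 2: A methyl group with its bonding pair migrates from the adjacent tert-butyl carbon to the cationic centre — a 1,2-methyl shift — upgrading the secondary cation to a tertiary one.
The cation rearranges from secondary to tertiary via a 1,2-methyl shift from the adjacent tert-butyl carbon; the tertiary cation is what reacts next.

tertiary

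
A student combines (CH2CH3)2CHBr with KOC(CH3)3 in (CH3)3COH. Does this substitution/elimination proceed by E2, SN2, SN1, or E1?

E2

Conditions: a strong/bulky base with a secondary substrate bearing a β-hydrogen.
These conditions are the textbook signature of the E2 pathway.
A strong (often hindered) base removes a β-H in concert with loss of the leaving group — bimolecular elimination.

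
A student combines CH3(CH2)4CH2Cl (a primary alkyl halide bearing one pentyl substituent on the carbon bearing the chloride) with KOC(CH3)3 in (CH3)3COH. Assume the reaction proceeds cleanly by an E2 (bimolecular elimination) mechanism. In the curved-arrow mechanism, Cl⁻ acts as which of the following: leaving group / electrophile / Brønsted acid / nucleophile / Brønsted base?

leaving group

Step 1: In one step, (CH3)3CO⁻ pulls off a β-proton, the C–Cl bond cleaves, and a C=C double bond forms between the α- and β-carbons (E2, anti elimination).
Cl⁻ departs with both electrons of the breaking σ-bond — that is the definition of a leaving group.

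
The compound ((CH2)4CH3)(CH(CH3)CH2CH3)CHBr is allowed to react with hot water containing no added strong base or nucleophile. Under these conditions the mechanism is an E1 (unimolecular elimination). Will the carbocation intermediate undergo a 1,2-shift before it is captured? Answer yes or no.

The first-formed carbocation is secondary.
The adjacent sec-butyl carbon already bears 2 other carbon substituents and has a hydrogen to migrate; after a 1,2-hydride shift from that carbon the positive charge sits on a tertiary centre.
Tertiary is more stable than secondary, so the shift occurs.

yes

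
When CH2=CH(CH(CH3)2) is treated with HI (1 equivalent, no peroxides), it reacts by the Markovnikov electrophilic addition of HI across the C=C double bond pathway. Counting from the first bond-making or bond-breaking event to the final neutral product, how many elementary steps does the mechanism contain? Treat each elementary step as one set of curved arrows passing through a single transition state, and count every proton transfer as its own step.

3

Step 1: Electrophilic addition begins with the π(C=C) electrons forming a bond to the proton of HI. Following Markovnikov's rule, the resulting cation is secondary. The H–I bond breaks heterolytically, releasing I⁻.
Step 2: A hydride (H with its bonding pair) migrates from the adjacent isopropyl carbon to the cationic centre — a 1,2-hydride shift — upgrading the secondary cation to a tertiary one.
Step 3: Nucleophilic attack by I⁻ on the carbocation completes the addition, giving R–I.
Total: 3 elementary steps.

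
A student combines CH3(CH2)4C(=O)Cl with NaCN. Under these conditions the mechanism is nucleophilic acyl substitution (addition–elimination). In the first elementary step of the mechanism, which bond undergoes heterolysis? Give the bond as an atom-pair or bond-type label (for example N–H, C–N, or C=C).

Step 1: Nucleophilic addition of CN⁻ to the acyl carbon breaks the π(C=O) bond and yields a tetrahedral, anionic intermediate.
The bond broken in this step is the π(C=O) bond.

π(C=O)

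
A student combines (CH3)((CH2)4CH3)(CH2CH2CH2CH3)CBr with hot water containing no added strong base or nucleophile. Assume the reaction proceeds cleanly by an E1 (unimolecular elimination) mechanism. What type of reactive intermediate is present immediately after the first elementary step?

tertiary carbocation

Step 1: Rate-determining heterolysis of the C–Br bond gives Br⁻ and a tertiary carbocation.
After step 1 the species present is a tertiary carbocation.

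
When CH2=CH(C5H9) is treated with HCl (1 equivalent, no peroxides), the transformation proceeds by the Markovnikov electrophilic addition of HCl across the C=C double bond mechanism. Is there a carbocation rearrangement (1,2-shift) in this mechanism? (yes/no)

yes

The first-formed carbocation is secondary.
The adjacent cyclopentyl carbon already bears 2 other carbon substituents and has a hydrogen to migrate; after a 1,2-hydride shift from that carbon the positive charge sits on a tertiary centre.
Tertiary is more stable than secondary, so the shift occurs.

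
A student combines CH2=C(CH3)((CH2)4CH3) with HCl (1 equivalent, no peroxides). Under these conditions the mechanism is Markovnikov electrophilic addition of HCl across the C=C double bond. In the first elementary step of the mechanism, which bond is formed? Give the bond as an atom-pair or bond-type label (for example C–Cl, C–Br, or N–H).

Step 1: Protonation of the alkene by HCl: the π bond acts as the nucleophile and picks up H⁺, giving the more stable (Markovnikov) tertiary carbocation. The H–Cl bond breaks heterolytically, releasing Cl⁻.
The bond formed in this step is the C–H bond.

C–H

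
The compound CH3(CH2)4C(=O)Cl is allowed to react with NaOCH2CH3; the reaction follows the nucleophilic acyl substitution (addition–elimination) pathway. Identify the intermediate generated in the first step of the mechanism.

tetrahedral intermediate

Step 1: Nucleophilic addition of CH3CH2O⁻ to the acyl carbon breaks the π(C=O) bond and yields a tetrahedral, anionic intermediate.
After step 1 the species present is a tetrahedral intermediate.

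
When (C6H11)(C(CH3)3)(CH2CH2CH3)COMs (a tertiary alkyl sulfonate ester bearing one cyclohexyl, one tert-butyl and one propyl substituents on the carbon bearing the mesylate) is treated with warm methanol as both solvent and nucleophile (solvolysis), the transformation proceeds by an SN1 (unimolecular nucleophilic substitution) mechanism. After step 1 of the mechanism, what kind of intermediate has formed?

tertiary carbocation

Step 1: The C–O bond breaks with both electrons going to the mesylate; MsO⁻ leaves and a tertiary carbocation remains.
After step 1 the species present is a tertiary carbocation.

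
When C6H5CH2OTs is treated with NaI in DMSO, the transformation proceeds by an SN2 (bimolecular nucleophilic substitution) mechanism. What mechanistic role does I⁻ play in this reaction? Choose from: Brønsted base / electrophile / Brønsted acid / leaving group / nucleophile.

nucleophile

Step 1: I⁻ attacks the back face of the α-carbon while TsO⁻ departs with the C–O bonding pair — a single concerted displacement through a pentacoordinate transition state.
I⁻ donates an electron pair to form a new σ-bond to carbon — it is the nucleophile.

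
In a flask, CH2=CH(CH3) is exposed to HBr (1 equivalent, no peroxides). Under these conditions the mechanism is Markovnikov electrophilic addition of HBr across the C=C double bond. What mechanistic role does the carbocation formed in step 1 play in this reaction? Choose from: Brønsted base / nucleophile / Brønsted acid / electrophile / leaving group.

electrophile

Step 2: The Br⁻ anion donates a lone pair to the carbocation, forming the new C–Br σ-bond and giving the neutral alkyl halide.
The carbocation formed in step 1 accepts an electron pair into an empty or π* orbital — it is the electrophile.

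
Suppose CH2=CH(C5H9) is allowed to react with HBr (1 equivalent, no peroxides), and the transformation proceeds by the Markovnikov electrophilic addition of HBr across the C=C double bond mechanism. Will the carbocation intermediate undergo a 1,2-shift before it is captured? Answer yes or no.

The first-formed carbocation is secondary.
The adjacent cyclopentyl carbon already bears 2 other carbon substituents and has a hydrogen to migrate; after a 1,2-hydride shift from that carbon the positive charge sits on a tertiary centre.
Tertiary is more stable than secondary, so the shift occurs.

yes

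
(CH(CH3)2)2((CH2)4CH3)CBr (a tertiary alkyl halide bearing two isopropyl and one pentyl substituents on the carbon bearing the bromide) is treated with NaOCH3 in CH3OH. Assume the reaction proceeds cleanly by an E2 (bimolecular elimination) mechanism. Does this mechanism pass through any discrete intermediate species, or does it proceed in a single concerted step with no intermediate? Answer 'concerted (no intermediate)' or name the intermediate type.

In one step, CH3O⁻ pulls off a β-proton, the C–Br bond cleaves, and a C=C double bond forms between the α- and β-carbons (E2, anti elimination).
All bond changes occur in one transition state; no discrete intermediate is formed.

concerted (no intermediate)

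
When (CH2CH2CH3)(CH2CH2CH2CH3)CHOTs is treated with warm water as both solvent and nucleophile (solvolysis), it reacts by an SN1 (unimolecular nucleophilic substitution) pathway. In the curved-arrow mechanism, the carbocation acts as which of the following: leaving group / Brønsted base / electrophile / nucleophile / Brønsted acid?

electrophile

Step 2: A lone pair on the oxygen of H2O attacks the carbocation, forming a new C–O σ-bond and an oxonium ion.
The carbocation accepts an electron pair into an empty or π* orbital — it is the electrophile.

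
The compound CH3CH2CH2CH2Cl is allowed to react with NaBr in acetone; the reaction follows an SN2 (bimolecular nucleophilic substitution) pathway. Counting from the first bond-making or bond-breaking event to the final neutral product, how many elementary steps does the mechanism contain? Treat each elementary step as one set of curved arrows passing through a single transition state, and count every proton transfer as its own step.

1

Step 1: Br⁻ attacks the back face of the α-carbon while Cl⁻ departs with the C–Cl bonding pair — a single concerted displacement through a pentacoordinate transition state.
Total: 1 elementary step.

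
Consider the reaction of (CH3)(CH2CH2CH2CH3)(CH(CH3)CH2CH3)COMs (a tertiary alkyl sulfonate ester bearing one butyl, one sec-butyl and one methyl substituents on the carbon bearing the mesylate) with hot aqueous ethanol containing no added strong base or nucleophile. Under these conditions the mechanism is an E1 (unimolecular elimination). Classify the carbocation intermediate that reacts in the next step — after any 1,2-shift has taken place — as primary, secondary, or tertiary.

Step 1: Rate-determining heterolysis of the C–O bond gives MsO⁻ and a tertiary carbocation.
No single 1,2-shift to an adjacent carbon would give a more-substituted cation, so no rearrangement occurs.

tertiary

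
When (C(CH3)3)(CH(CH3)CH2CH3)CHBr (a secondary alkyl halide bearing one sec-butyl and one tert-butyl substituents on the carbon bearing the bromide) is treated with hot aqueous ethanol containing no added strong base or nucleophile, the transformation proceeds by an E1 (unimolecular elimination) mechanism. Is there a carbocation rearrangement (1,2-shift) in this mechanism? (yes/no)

The first-formed carbocation is secondary.
The adjacent sec-butyl carbon already bears 2 other carbon substituents and has a hydrogen to migrate; after a 1,2-hydride shift from that carbon the positive charge sits on a tertiary centre.
Tertiary is more stable than secondary, so the shift occurs.

yes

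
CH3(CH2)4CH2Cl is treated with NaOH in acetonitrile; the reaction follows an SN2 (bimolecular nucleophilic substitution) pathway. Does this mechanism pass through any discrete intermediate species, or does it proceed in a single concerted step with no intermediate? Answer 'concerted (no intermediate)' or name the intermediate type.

Backside attack by OH⁻ on the carbon bearing the chloride: the new C–O bond forms as the C–Cl bond breaks, with Walden inversion at carbon.
All bond changes occur in one transition state; no discrete intermediate is formed.

concerted (no intermediate)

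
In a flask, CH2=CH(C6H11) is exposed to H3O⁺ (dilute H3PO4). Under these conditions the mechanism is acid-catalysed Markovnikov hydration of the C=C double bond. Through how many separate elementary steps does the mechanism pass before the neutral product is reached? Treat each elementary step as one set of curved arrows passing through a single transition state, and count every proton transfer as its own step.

Step 1: Protonation of the alkene by H3O⁺: the π bond acts as the nucleophile and picks up H⁺, giving the more stable (Markovnikov) secondary carbocation. H2O is released.
Step 2: A 1,2-hydride shift from the adjacent cyclohexyl carbon moves the positive charge from the secondary centre to an adjacent carbon, generating a more stable tertiary carbocation.
Step 3: Nucleophilic capture of the cation by H2O produces the protonated alcohol (an oxonium ion).
Step 4: Proton transfer from the O–H of the oxonium ion to H2O completes the catalytic cycle and yields the alcohol.
Total: 4 elementary steps.

4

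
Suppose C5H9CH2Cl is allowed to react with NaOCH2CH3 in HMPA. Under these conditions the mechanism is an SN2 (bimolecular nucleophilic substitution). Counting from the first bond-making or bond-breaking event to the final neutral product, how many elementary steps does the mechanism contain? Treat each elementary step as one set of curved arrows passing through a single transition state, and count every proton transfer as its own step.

1

Step 1: Backside attack by CH3CH2O⁻ on the carbon bearing the chloride: the new C–O bond forms as the C–Cl bond breaks, with Walden inversion at carbon.
Total: 1 elementary step.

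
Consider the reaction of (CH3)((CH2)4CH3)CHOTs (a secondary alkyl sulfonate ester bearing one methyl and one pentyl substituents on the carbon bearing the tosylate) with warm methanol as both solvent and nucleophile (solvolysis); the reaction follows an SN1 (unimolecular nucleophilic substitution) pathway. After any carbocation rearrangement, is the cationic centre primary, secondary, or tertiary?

Step 1: Rate-determining heterolysis of the C–O bond gives TsO⁻ and a secondary carbocation.
No single 1,2-shift to an adjacent carbon would give a more-substituted cation, so no rearrangement occurs.

secondary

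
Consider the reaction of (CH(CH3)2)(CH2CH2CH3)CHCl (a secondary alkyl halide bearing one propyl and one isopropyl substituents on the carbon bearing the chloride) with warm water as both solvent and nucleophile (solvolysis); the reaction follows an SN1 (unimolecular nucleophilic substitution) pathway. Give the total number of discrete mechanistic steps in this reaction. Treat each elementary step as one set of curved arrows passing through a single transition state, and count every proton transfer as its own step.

4

Step 1: Unassisted departure of Cl⁻ (taking the C–Cl bonding pair) generates a secondary carbocation.
Step 2: A 1,2-hydride shift from the adjacent isopropyl carbon moves the positive charge from the secondary centre to an adjacent carbon, generating a more stable tertiary carbocation.
Step 3: H2O donates an oxygen lone pair into the empty p orbital of the cation, giving a protonated alcohol (an oxonium ion).
Step 4: Deprotonation of the oxonium oxygen by solvent water yields the neutral alcohol.
Total: 4 elementary steps.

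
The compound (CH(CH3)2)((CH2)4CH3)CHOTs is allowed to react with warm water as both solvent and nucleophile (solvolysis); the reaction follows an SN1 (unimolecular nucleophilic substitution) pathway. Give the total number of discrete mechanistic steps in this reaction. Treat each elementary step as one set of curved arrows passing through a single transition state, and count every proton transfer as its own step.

Step 1: The C–O bond breaks with both electrons going to the tosylate; TsO⁻ leaves and a secondary carbocation remains.
Step 2: Carbocation rearrangement: a 1,2-hydride shift from the adjacent isopropyl carbon converts the initially-formed secondary cation into the more stable tertiary cation.
Step 3: A lone pair on the oxygen of H2O attacks the carbocation, forming a new C–O σ-bond and an oxonium ion.
Step 4: Proton transfer from the O–H of the oxonium ion to a solvent molecule delivers the neutral alcohol.
Total: 4 elementary steps.

4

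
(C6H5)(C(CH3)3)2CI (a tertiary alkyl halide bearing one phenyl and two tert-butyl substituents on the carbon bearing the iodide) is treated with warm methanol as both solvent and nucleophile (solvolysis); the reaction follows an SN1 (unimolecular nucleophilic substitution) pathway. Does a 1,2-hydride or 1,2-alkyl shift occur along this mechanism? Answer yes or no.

no

The first-formed carbocation is tertiary.
No single 1,2-shift to an adjacent carbon would produce a more-substituted cation than the one already present, so no rearrangement occurs.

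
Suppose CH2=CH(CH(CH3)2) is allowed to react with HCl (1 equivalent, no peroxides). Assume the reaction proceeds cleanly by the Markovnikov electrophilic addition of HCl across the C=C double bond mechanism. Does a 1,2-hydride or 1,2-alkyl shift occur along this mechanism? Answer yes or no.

yes

The first-formed carbocation is secondary.
The adjacent isopropyl carbon already bears 2 other carbon substituents and has a hydrogen to migrate; after a 1,2-hydride shift from that carbon the positive charge sits on a tertiary centre.
Tertiary is more stable than secondary, so the shift occurs.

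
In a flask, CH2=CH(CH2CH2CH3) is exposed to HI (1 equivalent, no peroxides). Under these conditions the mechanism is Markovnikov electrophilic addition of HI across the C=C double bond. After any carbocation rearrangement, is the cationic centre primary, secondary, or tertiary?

Step 1: The π electrons of the C=C bond attack a proton of HI; Markovnikov addition places the new C–H on the less-substituted alkene carbon, so the positive charge ends up on the more-substituted carbon — a secondary carbocation. The H–I bond breaks heterolytically, releasing I⁻.
No single 1,2-shift to an adjacent carbon would give a more-substituted cation, so no rearrangement occurs.

secondary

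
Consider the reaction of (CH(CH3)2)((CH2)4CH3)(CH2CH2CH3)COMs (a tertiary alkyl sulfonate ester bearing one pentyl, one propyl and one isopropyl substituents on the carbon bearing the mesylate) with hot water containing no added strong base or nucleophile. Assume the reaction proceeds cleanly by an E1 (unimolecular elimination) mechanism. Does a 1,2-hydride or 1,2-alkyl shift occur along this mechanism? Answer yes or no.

The first-formed carbocation is tertiary.
No single 1,2-shift to an adjacent carbon would produce a more-substituted cation than the one already present, so no rearrangement occurs.

no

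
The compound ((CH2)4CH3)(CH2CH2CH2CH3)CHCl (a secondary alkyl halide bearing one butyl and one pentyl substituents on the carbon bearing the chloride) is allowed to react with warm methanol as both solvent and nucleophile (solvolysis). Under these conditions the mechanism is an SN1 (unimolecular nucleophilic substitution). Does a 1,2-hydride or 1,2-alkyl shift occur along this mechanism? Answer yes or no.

no

The first-formed carbocation is secondary.
No single 1,2-shift to an adjacent carbon would produce a more-substituted cation than the one already present, so no rearrangement occurs.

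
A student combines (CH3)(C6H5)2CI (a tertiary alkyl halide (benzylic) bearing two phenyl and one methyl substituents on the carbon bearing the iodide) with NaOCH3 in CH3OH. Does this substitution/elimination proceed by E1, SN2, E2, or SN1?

Conditions: a strong base with a tertiary substrate bearing a β-hydrogen.
These conditions are the textbook signature of the E2 pathway.
A strong (often hindered) base removes a β-H in concert with loss of the leaving group — bimolecular elimination.

E2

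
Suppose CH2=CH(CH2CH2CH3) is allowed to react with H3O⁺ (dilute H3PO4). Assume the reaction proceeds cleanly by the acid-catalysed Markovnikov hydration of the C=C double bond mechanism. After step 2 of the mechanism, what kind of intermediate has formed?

oxonium ion

Step 1: The π electrons of the C=C bond attack a proton of H3O⁺; Markovnikov addition places the new C–H on the less-substituted alkene carbon, so the positive charge ends up on the more-substituted carbon — a secondary carbocation. H2O is released.
Step 2: Water acts as the nucleophile: an oxygen lone pair bonds to the cationic carbon, giving an oxonium-ion intermediate.
After step 2 the species present is an oxonium ion.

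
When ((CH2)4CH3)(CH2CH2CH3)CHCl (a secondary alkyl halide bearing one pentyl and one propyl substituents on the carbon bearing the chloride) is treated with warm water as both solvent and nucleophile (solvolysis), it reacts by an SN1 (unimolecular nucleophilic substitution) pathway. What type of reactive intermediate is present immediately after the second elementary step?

oxonium ion

Step 1: Unassisted departure of Cl⁻ (taking the C–Cl bonding pair) generates a secondary carbocation.
Step 2: H2O donates an oxygen lone pair into the empty p orbital of the cation, giving a protonated alcohol (an oxonium ion).
After step 2 the species present is an oxonium ion.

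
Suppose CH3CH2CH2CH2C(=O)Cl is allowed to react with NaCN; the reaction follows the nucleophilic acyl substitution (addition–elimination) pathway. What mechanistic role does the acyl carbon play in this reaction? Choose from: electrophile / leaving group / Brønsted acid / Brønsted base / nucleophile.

Step 1: A lone pair on the C of CN⁻ attacks the electrophilic acyl carbon; the π(C=O) electrons move onto oxygen, giving a tetrahedral intermediate.
The acyl carbon accepts an electron pair into an empty or π* orbital — it is the electrophile.

electrophile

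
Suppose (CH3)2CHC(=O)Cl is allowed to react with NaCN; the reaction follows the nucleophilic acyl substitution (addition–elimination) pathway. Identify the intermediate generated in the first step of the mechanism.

Step 1: CN⁻ adds to the carbonyl carbon; the C=O π electrons shift onto oxygen and a tetrahedral alkoxide intermediate forms.
After step 1 the species present is a tetrahedral intermediate.

tetrahedral intermediate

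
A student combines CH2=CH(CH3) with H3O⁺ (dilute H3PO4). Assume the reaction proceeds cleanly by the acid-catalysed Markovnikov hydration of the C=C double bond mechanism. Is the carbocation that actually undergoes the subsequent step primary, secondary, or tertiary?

Step 1: Protonation of the alkene by H3O⁺: the π bond acts as the nucleophile and picks up H⁺, giving the more stable (Markovnikov) secondary carbocation. H2O is released.
No single 1,2-shift to an adjacent carbon would give a more-substituted cation, so no rearrangement occurs.

secondary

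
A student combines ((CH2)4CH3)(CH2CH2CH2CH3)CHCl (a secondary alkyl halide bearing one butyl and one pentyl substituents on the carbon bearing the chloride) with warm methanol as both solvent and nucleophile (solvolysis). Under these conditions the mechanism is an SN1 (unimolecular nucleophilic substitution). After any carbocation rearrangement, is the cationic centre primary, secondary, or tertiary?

secondary

Step 1: Ionisation: the C–Cl σ-bond cleaves heterolytically; both bonding electrons depart with Cl⁻, leaving a secondary carbocation at the α-carbon.
No single 1,2-shift to an adjacent carbon would give a more-substituted cation, so no rearrangement occurs.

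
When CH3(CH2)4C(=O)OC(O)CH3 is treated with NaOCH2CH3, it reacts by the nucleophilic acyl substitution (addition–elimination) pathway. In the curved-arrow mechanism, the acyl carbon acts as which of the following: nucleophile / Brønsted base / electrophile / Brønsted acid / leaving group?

electrophile

Step 1: Nucleophilic addition of CH3CH2O⁻ to the acyl carbon breaks the π(C=O) bond and yields a tetrahedral, anionic intermediate.
The acyl carbon accepts an electron pair into an empty or π* orbital — it is the electrophile.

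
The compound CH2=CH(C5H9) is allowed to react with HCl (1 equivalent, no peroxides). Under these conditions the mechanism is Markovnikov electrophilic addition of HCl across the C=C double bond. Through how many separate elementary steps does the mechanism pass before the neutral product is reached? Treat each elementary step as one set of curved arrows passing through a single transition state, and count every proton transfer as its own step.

3

Step 1: Electrophilic addition begins with the π(C=C) electrons forming a bond to the proton of HCl. Following Markovnikov's rule, the resulting cation is secondary. The H–Cl bond breaks heterolytically, releasing Cl⁻.
Step 2: A hydride (H with its bonding pair) migrates from the adjacent cyclopentyl carbon to the cationic centre — a 1,2-hydride shift — upgrading the secondary cation to a tertiary one.
Step 3: Cl⁻ captures the cation: a lone pair on Cl⁻ fills the empty p orbital, producing the alkyl halide product.
Total: 3 elementary steps.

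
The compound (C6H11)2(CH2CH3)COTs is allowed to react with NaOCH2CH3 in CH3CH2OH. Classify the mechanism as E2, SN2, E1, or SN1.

Conditions: a strong base with a tertiary substrate bearing a β-hydrogen.
These conditions are the textbook signature of the E2 pathway.
A strong (often hindered) base removes a β-H in concert with loss of the leaving group — bimolecular elimination.

E2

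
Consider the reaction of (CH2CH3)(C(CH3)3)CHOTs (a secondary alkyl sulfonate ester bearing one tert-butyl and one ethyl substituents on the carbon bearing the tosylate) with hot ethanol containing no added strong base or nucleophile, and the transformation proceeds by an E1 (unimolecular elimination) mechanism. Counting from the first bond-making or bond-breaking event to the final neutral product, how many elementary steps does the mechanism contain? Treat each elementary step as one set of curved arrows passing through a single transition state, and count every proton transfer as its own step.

3

Step 1: Unassisted departure of TsO⁻ (taking the C–O bonding pair) generates a secondary carbocation.
Step 2: A 1,2-methyl shift from the adjacent tert-butyl carbon moves the positive charge from the secondary centre to an adjacent carbon, generating a more stable tertiary carbocation.
Step 3: Loss of a β-proton to an ethanol molecule of the solvent: the C–H bonding pair collapses toward the cationic carbon to form the C=C π bond, yielding the alkene.
Total: 3 elementary steps.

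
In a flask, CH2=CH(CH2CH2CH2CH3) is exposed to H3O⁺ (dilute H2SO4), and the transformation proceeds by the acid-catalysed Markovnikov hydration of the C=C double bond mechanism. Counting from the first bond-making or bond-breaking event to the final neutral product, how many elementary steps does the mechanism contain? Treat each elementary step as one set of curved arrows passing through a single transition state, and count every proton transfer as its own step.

3

Step 1: Protonation of the alkene by H3O⁺: the π bond acts as the nucleophile and picks up H⁺, giving the more stable (Markovnikov) secondary carbocation. H2O is released.
(No 1,2-shift: no single shift to an adjacent carbon would give a more stable cation.)
Step 2: Water acts as the nucleophile: an oxygen lone pair bonds to the cationic carbon, giving an oxonium-ion intermediate.
Step 3: H2O removes a proton from the oxonium oxygen, regenerating H3O⁺ and giving the neutral alcohol.
Total: 3 elementary steps.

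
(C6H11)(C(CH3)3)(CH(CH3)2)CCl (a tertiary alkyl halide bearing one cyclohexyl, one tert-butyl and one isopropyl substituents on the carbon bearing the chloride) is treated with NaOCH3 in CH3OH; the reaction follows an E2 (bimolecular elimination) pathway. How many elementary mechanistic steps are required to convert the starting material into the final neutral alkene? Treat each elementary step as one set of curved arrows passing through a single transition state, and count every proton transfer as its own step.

1

Step 1: The strong base CH3O⁻ removes a β-hydrogen; in the same concerted event the electrons of the breaking C–H bond form the new π(C=C) bond and the C–Cl σ-bond breaks, expelling Cl⁻. Anti-periplanar geometry; one transition state.
Total: 1 elementary step.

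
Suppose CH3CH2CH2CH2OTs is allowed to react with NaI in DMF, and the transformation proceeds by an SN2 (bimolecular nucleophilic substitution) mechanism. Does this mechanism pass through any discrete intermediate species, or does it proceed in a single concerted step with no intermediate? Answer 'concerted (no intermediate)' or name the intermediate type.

concerted (no intermediate)

The iodide nucleophile donates a lone pair from I to the α-carbon in a backside attack; simultaneously the C–O σ-bond breaks and both of its electrons leave with TsO⁻. One concerted step with inversion of configuration.
All bond changes occur in one transition state; no discrete intermediate is formed.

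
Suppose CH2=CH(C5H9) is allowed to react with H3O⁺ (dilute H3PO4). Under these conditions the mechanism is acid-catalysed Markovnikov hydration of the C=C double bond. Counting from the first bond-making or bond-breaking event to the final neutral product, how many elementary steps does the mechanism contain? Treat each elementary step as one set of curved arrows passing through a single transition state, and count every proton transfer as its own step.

4

Step 1: Protonation of the alkene by H3O⁺: the π bond acts as the nucleophile and picks up H⁺, giving the more stable (Markovnikov) secondary carbocation. H2O is released.
Step 2: A hydride (H with its bonding pair) migrates from the adjacent cyclopentyl carbon to the cationic centre — a 1,2-hydride shift — upgrading the secondary cation to a tertiary one.
Step 3: Nucleophilic capture of the cation by H2O produces the protonated alcohol (an oxonium ion).
Step 4: H2O removes a proton from the oxonium oxygen, regenerating H3O⁺ and giving the neutral alcohol.
Total: 4 elementary steps.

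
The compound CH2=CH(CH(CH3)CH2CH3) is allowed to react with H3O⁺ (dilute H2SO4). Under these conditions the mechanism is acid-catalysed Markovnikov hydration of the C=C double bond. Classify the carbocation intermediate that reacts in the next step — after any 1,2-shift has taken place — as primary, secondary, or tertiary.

tertiary

Step 1: Protonation of the alkene by H3O⁺: the π bond acts as the nucleophile and picks up H⁺, giving the more stable (Markovnikov) secondary carbocation. H2O is released.
Step 2: A hydride (H with its bonding pair) migrates from the adjacent sec-butyl carbon to the cationic centre — a 1,2-hydride shift — upgrading the secondary cation to a tertiary one.
The cation rearranges from secondary to tertiary via a 1,2-hydride shift from the adjacent sec-butyl carbon; the tertiary cation is what reacts next.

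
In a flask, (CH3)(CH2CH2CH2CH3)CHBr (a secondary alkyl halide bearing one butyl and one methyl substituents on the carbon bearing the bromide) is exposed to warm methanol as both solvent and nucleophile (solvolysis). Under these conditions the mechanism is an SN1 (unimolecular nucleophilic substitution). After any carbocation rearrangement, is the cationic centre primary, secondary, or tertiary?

secondary

Step 1: Unassisted departure of Br⁻ (taking the C–Br bonding pair) generates a secondary carbocation.
No single 1,2-shift to an adjacent carbon would give a more-substituted cation, so no rearrangement occurs.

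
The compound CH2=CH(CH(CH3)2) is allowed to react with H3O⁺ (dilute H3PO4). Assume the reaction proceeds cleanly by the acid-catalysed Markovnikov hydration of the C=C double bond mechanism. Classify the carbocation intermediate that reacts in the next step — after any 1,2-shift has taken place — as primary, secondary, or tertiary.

tertiary

Step 1: Electrophilic addition begins with the π(C=C) electrons forming a bond to the proton of H3O⁺. Following Markovnikov's rule, the resulting cation is secondary. H2O is released.
Step 2: A hydride (H with its bonding pair) migrates from the adjacent isopropyl carbon to the cationic centre — a 1,2-hydride shift — upgrading the secondary cation to a tertiary one.
The cation rearranges from secondary to tertiary via a 1,2-hydride shift from the adjacent isopropyl carbon; the tertiary cation is what reacts next.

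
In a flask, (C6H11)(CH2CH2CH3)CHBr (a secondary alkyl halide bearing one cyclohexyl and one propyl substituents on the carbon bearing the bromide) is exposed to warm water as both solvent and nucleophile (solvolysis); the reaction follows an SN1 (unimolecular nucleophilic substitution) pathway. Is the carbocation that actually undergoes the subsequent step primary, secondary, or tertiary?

Step 1: Unassisted departure of Br⁻ (taking the C–Br bonding pair) generates a secondary carbocation.
Step 2: A 1,2-hydride shift from the adjacent cyclohexyl carbon moves the positive charge from the secondary centre to an adjacent carbon, generating a more stable tertiary carbocation.
The cation rearranges from secondary to tertiary via a 1,2-hydride shift from the adjacent cyclohexyl carbon; the tertiary cation is what reacts next.

tertiary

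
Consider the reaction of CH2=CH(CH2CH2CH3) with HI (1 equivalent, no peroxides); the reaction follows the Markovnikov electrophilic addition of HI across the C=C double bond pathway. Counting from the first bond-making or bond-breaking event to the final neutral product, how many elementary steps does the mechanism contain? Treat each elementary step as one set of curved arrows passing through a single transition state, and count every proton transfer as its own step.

2

Step 1: The π electrons of the C=C bond attack a proton of HI; Markovnikov addition places the new C–H on the less-substituted alkene carbon, so the positive charge ends up on the more-substituted carbon — a secondary carbocation. The H–I bond breaks heterolytically, releasing I⁻.
(No 1,2-shift: no single shift to an adjacent carbon would give a more stable cation.)
Step 2: I⁻ captures the cation: a lone pair on I⁻ fills the empty p orbital, producing the alkyl halide product.
Total: 2 elementary steps.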